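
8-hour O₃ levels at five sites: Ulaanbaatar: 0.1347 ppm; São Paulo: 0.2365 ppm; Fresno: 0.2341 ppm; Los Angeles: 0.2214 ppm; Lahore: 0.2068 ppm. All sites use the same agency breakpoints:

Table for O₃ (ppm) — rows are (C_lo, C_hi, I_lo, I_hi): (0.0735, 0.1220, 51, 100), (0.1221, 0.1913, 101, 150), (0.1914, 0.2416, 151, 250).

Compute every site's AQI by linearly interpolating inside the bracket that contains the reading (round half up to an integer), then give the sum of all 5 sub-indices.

Ulaanbaatar: row 0.1221–0.1913 (AQI 101–150). (150−101)·(0.1347−0.1221)/(0.1913−0.1221) + 101 = 49·0.0126/0.0692 + 101 ≈ 109.92 → 110.
São Paulo: 0.2365 lies in 0.1914–0.2416, so I_lo=151, I_hi=250, C_lo=0.1914, C_hi=0.2416.
(250−151)/(0.2416−0.1914) × (0.2365−0.1914) + 151 = 99/0.0502 × 0.0451 + 151 ≈ 239.94 → 240.
Fresno 0.2341: bracket 0.1914–0.2416 → index 151–250; slope 99/0.0502, offset 0.0427.
AQI = 151 + 99/0.0502·0.0427 ≈ 235.21 ⇒ 235.
Los Angeles: 0.2214 ∈ [0.1914, 0.2416] ↔ index [151, 250].
151 + (0.2214−0.1914)·(250−151)/(0.2416−0.1914) = 151 + 0.0300·99/0.0502 ≈ 210.16, so AQI = 210.
Lahore: 0.2068 lies in 0.1914–0.2416, so I_lo=151, I_hi=250, C_lo=0.1914, C_hi=0.2416.
(250−151)/(0.2416−0.1914) × (0.2068−0.1914) + 151 = 99/0.0502 × 0.0154 + 151 ≈ 181.37 → 181.
AQIs: Ulaanbaatar=110, São Paulo=240, Fresno=235, Los Angeles=210, Lahore=181. Sum = 110 + 240 + 235 + 210 + 181 = 976.

976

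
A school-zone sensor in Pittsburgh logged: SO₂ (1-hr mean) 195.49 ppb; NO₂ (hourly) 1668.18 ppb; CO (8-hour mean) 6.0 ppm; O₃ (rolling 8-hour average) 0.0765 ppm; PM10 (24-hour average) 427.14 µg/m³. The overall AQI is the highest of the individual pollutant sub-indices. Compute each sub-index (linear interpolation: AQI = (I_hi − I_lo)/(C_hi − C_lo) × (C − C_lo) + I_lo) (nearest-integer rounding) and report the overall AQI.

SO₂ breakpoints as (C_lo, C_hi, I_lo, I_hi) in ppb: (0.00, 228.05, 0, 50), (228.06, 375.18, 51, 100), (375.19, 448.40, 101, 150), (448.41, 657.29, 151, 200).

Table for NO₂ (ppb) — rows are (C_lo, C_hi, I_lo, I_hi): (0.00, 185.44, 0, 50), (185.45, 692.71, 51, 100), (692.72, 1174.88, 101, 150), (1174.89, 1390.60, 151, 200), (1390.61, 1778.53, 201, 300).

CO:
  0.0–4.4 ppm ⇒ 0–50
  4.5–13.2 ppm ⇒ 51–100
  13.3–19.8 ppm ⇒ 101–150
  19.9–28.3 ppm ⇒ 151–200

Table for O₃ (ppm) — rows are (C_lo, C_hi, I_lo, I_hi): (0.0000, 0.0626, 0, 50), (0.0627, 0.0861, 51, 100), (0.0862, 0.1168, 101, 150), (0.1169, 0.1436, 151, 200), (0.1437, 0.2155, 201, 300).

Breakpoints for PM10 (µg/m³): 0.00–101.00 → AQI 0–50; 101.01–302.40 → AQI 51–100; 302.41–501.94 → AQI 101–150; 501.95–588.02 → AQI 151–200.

272

SO₂: 195.49 ∈ [0.00, 228.05] ↔ index [0, 50].
0 + (195.49−0.00)·(50−0)/(228.05−0.00) = 0 + 195.49·50/228.05 ≈ 42.86, so AQI = 43.
NO₂: row 1390.61–1778.53 (AQI 201–300). (300−201)·(1668.18−1390.61)/(1778.53−1390.61) + 201 = 99·277.57/387.92 + 201 ≈ 271.84 → 272.
CO: 6.0 lies in 4.5–13.2, so I_lo=51, I_hi=100, C_lo=4.5, C_hi=13.2.
(100−51)/(13.2−4.5) × (6.0−4.5) + 51 = 49/8.7 × 1.5 + 51 ≈ 59.45 → 59.
O₃: 0.0765 ∈ [0.0627, 0.0861] ↔ index [51, 100].
51 + (0.0765−0.0627)·(100−51)/(0.0861−0.0627) = 51 + 0.0138·49/0.0234 ≈ 79.90, so AQI = 80.
PM10 427.14: bracket 302.41–501.94 → index 101–150; slope 49/199.53, offset 124.73.
AQI = 101 + 49/199.53·124.73 ≈ 131.63 ⇒ 132.
Sub-indices: SO₂→43, NO₂→272, CO→59, O₃→80, PM10→132. Overall AQI = max = 272; dominant pollutant is NO₂.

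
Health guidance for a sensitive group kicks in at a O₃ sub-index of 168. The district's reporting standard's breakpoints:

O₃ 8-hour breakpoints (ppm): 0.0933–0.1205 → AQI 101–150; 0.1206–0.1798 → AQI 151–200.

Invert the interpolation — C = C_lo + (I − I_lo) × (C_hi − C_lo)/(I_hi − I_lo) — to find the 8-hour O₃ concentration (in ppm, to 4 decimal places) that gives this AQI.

AQI 168 lies in the 151–200 band, which corresponds to 0.1206–0.1798 ppm.
C = 0.1206 + (168−151)×(0.1798−0.1206)/(200−151) = 0.1206 + 17×0.0592/49 ≈ 0.141139 ppm → 0.1411 ppm to 4 dp.

0.1411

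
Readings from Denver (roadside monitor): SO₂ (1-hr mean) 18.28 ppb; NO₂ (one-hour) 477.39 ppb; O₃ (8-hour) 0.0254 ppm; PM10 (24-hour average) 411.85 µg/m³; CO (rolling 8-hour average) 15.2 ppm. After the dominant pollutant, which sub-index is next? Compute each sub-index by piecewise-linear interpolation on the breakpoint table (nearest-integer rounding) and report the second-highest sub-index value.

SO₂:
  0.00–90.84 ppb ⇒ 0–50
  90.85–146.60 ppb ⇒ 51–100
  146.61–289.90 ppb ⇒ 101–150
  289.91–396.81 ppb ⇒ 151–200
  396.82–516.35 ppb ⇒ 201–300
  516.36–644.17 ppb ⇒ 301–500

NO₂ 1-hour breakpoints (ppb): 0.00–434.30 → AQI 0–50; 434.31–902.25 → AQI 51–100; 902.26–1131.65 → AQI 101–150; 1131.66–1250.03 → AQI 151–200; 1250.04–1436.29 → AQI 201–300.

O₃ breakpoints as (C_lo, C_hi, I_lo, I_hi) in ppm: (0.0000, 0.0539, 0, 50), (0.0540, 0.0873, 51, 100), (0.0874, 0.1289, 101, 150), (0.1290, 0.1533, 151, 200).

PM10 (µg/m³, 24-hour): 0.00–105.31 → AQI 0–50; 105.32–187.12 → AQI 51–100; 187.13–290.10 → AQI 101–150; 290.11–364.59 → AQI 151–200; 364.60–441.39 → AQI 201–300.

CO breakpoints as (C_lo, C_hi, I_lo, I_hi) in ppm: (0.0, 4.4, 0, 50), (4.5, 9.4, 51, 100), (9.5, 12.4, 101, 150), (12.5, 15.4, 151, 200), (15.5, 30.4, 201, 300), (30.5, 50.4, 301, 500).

SO₂: 18.28 lies in 0.00–90.84, so I_lo=0, I_hi=50, C_lo=0.00, C_hi=90.84.
(50−0)/(90.84−0.00) × (18.28−0.00) + 0 = 50/90.84 × 18.28 + 0 ≈ 10.06 → 10.
NO₂ 477.39: bracket 434.31–902.25 → index 51–100; slope 49/467.94, offset 43.08.
AQI = 51 + 49/467.94·43.08 ≈ 55.51 ⇒ 56.
O₃ 0.0254: bracket 0.0000–0.0539 → index 0–50; slope 50/0.0539, offset 0.0254.
AQI = 0 + 50/0.0539·0.0254 ≈ 23.56 ⇒ 24.
PM10: 411.85 lies in 364.60–441.39, so I_lo=201, I_hi=300, C_lo=364.60, C_hi=441.39.
(300−201)/(441.39−364.60) × (411.85−364.60) + 201 = 99/76.79 × 47.25 + 201 ≈ 261.92 → 262.
CO: 15.2 lies in 12.5–15.4, so I_lo=151, I_hi=200, C_lo=12.5, C_hi=15.4.
(200−151)/(15.4−12.5) × (15.2−12.5) + 151 = 49/2.9 × 2.7 + 151 ≈ 196.62 → 197.
Sub-indices: SO₂→10, NO₂→56, O₃→24, PM10→262, CO→197. Ranked high→low: 262, 197, 56, 24, 10. Second-highest sub-index = 197.

197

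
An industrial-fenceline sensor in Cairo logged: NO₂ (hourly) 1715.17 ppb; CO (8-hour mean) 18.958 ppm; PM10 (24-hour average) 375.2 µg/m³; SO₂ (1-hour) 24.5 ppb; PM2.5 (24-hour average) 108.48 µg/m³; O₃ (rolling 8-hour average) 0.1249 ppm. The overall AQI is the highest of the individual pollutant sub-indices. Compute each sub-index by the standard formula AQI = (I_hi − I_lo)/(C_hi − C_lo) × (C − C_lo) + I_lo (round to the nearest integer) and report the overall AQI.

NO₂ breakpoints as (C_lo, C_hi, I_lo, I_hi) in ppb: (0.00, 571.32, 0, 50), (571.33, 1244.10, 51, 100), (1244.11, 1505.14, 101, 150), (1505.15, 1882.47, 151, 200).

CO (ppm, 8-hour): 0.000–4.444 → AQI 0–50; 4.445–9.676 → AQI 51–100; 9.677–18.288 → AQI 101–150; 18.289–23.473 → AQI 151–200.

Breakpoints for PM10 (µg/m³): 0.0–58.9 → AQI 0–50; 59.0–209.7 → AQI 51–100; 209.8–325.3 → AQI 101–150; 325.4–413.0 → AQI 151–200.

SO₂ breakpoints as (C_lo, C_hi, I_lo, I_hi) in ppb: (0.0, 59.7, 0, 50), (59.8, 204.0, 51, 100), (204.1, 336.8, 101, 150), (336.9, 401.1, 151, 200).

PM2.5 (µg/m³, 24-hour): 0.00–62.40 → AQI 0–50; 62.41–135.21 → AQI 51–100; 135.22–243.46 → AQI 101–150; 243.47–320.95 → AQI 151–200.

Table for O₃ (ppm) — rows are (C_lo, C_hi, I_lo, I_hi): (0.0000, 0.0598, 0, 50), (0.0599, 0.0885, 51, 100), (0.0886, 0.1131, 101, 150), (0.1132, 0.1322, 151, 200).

181

NO₂: row 1505.15–1882.47 (AQI 151–200). (200−151)·(1715.17−1505.15)/(1882.47−1505.15) + 151 = 49·210.02/377.32 + 151 ≈ 178.27 → 178.
CO: row 18.289–23.473 (AQI 151–200). (200−151)·(18.958−18.289)/(23.473−18.289) + 151 = 49·0.669/5.184 + 151 ≈ 157.32 → 157.
PM10: 375.2 lies in 325.4–413.0, so I_lo=151, I_hi=200, C_lo=325.4, C_hi=413.0.
(200−151)/(413.0−325.4) × (375.2−325.4) + 151 = 49/87.6 × 49.8 + 151 ≈ 178.86 → 179.
SO₂: row 0.0–59.7 (AQI 0–50). (50−0)·(24.5−0.0)/(59.7−0.0) + 0 = 50·24.5/59.7 + 0 ≈ 20.52 → 21.
PM2.5: 108.48 ∈ [62.41, 135.21] ↔ index [51, 100].
51 + (108.48−62.41)·(100−51)/(135.21−62.41) = 51 + 46.07·49/72.80 ≈ 82.01, so AQI = 82.
O₃: row 0.1132–0.1322 (AQI 151–200). (200−151)·(0.1249−0.1132)/(0.1322−0.1132) + 151 = 49·0.0117/0.0190 + 151 ≈ 181.17 → 181.
Sub-indices: NO₂→178, CO→157, PM10→179, SO₂→21, PM2.5→82, O₃→181. Overall AQI = max = 181; dominant pollutant is O₃.
AQI 181: Unhealthy.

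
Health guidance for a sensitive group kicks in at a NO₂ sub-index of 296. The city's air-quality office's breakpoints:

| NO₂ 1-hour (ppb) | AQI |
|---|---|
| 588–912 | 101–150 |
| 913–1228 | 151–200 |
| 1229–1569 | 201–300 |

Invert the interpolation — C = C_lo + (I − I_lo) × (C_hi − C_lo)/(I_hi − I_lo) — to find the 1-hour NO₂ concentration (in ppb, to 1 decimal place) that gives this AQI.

AQI 296 lies in the 201–300 band, which corresponds to 1229–1569 ppb.
C = 1229 + (296−201)×(1569−1229)/(300−201) = 1229 + 95×340/99 ≈ 1555.263 ppb → 1555.3 ppb to 1 dp.

1555.3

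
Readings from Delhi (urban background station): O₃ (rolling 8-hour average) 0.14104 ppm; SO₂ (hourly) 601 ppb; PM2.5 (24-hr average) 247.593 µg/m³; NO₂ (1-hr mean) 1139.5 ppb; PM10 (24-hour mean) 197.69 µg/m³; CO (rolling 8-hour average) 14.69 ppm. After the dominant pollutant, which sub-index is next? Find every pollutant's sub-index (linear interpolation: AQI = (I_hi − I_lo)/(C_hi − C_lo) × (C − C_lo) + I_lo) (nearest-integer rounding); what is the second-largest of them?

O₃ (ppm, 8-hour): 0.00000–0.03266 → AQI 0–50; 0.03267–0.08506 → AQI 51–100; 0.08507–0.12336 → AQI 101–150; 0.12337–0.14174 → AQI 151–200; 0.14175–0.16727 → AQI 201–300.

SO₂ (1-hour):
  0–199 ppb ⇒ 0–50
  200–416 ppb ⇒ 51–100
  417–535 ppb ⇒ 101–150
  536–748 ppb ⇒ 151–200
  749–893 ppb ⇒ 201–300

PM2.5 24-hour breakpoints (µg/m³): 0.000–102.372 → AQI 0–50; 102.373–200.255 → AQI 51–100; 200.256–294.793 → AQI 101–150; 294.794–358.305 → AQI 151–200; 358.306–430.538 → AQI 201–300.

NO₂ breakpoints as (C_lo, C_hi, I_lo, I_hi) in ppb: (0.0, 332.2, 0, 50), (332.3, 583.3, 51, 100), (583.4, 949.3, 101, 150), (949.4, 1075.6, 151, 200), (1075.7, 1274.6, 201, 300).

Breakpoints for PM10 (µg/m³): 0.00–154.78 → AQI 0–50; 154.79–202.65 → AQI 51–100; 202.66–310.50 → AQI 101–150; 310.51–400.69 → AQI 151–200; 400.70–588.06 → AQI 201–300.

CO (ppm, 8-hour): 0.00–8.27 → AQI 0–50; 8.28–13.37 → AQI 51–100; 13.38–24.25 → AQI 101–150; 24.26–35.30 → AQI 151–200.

198

O₃: 0.14104 lies in 0.12337–0.14174, so I_lo=151, I_hi=200, C_lo=0.12337, C_hi=0.14174.
(200−151)/(0.14174−0.12337) × (0.14104−0.12337) + 151 = 49/0.01837 × 0.01767 + 151 ≈ 198.13 → 198.
SO₂: row 536–748 (AQI 151–200). (200−151)·(601−536)/(748−536) + 151 = 49·65/212 + 151 ≈ 166.02 → 166.
PM2.5: row 200.256–294.793 (AQI 101–150). (150−101)·(247.593−200.256)/(294.793−200.256) + 101 = 49·47.337/94.537 + 101 ≈ 125.54 → 126.
NO₂: row 1075.7–1274.6 (AQI 201–300). (300−201)·(1139.5−1075.7)/(1274.6−1075.7) + 201 = 99·63.8/198.9 + 201 ≈ 232.76 → 233.
PM10: 197.69 ∈ [154.79, 202.65] ↔ index [51, 100].
51 + (197.69−154.79)·(100−51)/(202.65−154.79) = 51 + 42.90·49/47.86 ≈ 94.92, so AQI = 95.
CO: 14.69 ∈ [13.38, 24.25] ↔ index [101, 150].
101 + (14.69−13.38)·(150−101)/(24.25−13.38) = 101 + 1.31·49/10.87 ≈ 106.91, so AQI = 107.
Sub-indices: O₃→198, SO₂→166, PM2.5→126, NO₂→233, PM10→95, CO→107. Ranked high→low: 233, 198, 166, 126, 107, 95. Second-highest sub-index = 198.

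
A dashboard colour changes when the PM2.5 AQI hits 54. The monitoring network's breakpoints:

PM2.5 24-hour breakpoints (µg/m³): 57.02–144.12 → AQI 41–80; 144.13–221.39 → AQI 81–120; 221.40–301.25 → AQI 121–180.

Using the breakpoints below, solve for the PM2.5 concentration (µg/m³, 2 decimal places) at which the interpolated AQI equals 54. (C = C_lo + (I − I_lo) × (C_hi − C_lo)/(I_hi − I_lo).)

AQI 54 lies in the 41–80 band, which corresponds to 57.02–144.12 µg/m³.
C = 57.02 + (54−41)×(144.12−57.02)/(80−41) = 57.02 + 13×87.10/39 ≈ 86.0533 µg/m³ → 86.05 µg/m³ to 2 dp.

86.05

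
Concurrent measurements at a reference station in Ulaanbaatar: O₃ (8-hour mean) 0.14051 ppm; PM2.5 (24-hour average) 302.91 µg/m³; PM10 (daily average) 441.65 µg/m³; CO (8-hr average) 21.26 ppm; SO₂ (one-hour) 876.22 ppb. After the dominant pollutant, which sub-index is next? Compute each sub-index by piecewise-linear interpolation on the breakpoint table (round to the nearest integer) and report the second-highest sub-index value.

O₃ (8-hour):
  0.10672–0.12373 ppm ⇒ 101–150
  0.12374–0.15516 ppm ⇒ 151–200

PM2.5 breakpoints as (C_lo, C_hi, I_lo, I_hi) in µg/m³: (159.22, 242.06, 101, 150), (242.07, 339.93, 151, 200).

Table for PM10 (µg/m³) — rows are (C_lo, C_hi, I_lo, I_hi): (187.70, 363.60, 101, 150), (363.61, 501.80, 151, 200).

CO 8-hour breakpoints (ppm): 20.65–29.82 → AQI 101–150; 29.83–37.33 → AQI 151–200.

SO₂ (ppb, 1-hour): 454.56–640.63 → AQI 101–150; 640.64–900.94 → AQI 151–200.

O₃: 0.14051 lies in 0.12374–0.15516, so I_lo=151, I_hi=200, C_lo=0.12374, C_hi=0.15516.
(200−151)/(0.15516−0.12374) × (0.14051−0.12374) + 151 = 49/0.03142 × 0.01677 + 151 ≈ 177.15 → 177.
PM2.5: 302.91 lies in 242.07–339.93, so I_lo=151, I_hi=200, C_lo=242.07, C_hi=339.93.
(200−151)/(339.93−242.07) × (302.91−242.07) + 151 = 49/97.86 × 60.84 + 151 ≈ 181.46 → 181.
PM10: 441.65 lies in 363.61–501.80, so I_lo=151, I_hi=200, C_lo=363.61, C_hi=501.80.
(200−151)/(501.80−363.61) × (441.65−363.61) + 151 = 49/138.19 × 78.04 + 151 ≈ 178.67 → 179.
CO: 21.26 lies in 20.65–29.82, so I_lo=101, I_hi=150, C_lo=20.65, C_hi=29.82.
(150−101)/(29.82−20.65) × (21.26−20.65) + 101 = 49/9.17 × 0.61 + 101 ≈ 104.26 → 104.
SO₂: 876.22 lies in 640.64–900.94, so I_lo=151, I_hi=200, C_lo=640.64, C_hi=900.94.
(200−151)/(900.94−640.64) × (876.22−640.64) + 151 = 49/260.30 × 235.58 + 151 ≈ 195.35 → 195.
Sub-indices: O₃→177, PM2.5→181, PM10→179, CO→104, SO₂→195. Ranked high→low: 195, 181, 179, 177, 104. Second-highest sub-index = 181.

181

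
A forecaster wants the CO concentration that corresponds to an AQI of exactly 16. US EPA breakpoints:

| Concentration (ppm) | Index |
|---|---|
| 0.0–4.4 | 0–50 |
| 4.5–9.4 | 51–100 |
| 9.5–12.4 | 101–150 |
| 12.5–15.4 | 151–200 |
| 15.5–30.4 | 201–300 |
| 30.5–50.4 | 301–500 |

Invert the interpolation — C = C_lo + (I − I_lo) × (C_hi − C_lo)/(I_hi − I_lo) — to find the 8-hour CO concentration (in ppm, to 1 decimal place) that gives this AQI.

1.4

AQI 16 lies in the 0–50 band, which corresponds to 0.0–4.4 ppm.
C = 0.0 + (16−0)×(4.4−0.0)/(50−0) = 0.0 + 16×4.4/50 ≈ 1.408 ppm → 1.4 ppm to 1 dp.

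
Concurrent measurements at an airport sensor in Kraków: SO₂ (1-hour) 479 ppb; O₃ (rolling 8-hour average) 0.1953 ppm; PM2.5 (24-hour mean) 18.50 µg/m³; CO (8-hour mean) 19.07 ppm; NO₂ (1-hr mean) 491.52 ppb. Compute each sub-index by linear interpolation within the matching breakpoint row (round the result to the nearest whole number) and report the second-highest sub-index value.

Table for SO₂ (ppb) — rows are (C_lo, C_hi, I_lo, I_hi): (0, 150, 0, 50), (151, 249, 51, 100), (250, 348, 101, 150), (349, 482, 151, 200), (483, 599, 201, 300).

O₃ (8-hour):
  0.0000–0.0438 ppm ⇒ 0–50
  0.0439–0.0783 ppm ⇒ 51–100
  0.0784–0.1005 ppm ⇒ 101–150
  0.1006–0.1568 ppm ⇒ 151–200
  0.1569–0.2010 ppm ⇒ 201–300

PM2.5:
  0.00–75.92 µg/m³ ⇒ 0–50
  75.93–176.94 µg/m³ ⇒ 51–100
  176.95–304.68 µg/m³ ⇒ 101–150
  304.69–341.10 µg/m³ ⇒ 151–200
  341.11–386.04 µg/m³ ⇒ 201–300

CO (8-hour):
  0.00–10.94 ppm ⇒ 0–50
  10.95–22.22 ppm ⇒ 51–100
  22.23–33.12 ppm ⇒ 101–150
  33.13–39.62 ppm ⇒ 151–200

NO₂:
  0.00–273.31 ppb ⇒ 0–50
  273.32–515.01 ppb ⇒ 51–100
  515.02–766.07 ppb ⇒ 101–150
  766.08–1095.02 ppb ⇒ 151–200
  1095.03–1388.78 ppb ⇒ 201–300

199

SO₂: 479 lies in 349–482, so I_lo=151, I_hi=200, C_lo=349, C_hi=482.
(200−151)/(482−349) × (479−349) + 151 = 49/133 × 130 + 151 ≈ 198.89 → 199.
O₃ 0.1953: bracket 0.1569–0.2010 → index 201–300; slope 99/0.0441, offset 0.0384.
AQI = 201 + 99/0.0441·0.0384 ≈ 287.20 ⇒ 287.
PM2.5: row 0.00–75.92 (AQI 0–50). (50−0)·(18.50−0.00)/(75.92−0.00) + 0 = 50·18.50/75.92 + 0 ≈ 12.18 → 12.
CO: row 10.95–22.22 (AQI 51–100). (100−51)·(19.07−10.95)/(22.22−10.95) + 51 = 49·8.12/11.27 + 51 ≈ 86.30 → 86.
NO₂ 491.52: bracket 273.32–515.01 → index 51–100; slope 49/241.69, offset 218.20.
AQI = 51 + 49/241.69·218.20 ≈ 95.24 ⇒ 95.
Sub-indices: SO₂→199, O₃→287, PM2.5→12, CO→86, NO₂→95. Ranked high→low: 287, 199, 95, 86, 12. Second-highest sub-index = 199.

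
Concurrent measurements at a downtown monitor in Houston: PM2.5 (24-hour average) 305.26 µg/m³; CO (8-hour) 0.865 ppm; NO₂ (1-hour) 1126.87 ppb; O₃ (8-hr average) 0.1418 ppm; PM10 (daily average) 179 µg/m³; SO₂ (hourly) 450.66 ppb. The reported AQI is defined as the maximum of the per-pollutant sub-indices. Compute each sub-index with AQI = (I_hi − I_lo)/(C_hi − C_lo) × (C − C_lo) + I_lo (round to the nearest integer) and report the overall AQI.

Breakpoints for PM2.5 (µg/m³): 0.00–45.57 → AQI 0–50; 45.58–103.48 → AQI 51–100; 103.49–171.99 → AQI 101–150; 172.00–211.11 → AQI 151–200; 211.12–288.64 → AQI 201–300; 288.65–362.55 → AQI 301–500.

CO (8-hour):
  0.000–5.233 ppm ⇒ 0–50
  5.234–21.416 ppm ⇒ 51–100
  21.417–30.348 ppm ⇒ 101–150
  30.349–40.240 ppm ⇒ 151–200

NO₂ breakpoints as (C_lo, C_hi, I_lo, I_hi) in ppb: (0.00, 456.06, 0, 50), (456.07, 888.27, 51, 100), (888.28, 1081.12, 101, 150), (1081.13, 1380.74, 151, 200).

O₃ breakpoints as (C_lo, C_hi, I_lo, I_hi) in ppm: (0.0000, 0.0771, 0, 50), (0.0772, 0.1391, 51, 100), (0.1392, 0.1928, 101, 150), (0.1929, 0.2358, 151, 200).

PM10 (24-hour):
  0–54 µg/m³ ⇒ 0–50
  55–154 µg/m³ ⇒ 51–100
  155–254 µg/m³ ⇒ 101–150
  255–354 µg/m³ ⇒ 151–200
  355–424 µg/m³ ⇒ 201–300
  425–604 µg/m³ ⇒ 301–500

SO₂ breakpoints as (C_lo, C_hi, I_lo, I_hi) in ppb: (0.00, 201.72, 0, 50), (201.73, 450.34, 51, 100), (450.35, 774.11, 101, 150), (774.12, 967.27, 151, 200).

PM2.5: row 288.65–362.55 (AQI 301–500). (500−301)·(305.26−288.65)/(362.55−288.65) + 301 = 199·16.61/73.90 + 301 ≈ 345.73 → 346.
CO: 0.865 lies in 0.000–5.233, so I_lo=0, I_hi=50, C_lo=0.000, C_hi=5.233.
(50−0)/(5.233−0.000) × (0.865−0.000) + 0 = 50/5.233 × 0.865 + 0 ≈ 8.26 → 8.
NO₂: 1126.87 lies in 1081.13–1380.74, so I_lo=151, I_hi=200, C_lo=1081.13, C_hi=1380.74.
(200−151)/(1380.74−1081.13) × (1126.87−1081.13) + 151 = 49/299.61 × 45.74 + 151 ≈ 158.48 → 158.
O₃ 0.1418: bracket 0.1392–0.1928 → index 101–150; slope 49/0.0536, offset 0.0026.
AQI = 101 + 49/0.0536·0.0026 ≈ 103.38 ⇒ 103.
PM10: row 155–254 (AQI 101–150). (150−101)·(179−155)/(254−155) + 101 = 49·24/99 + 101 ≈ 112.88 → 113.
SO₂: 450.66 lies in 450.35–774.11, so I_lo=101, I_hi=150, C_lo=450.35, C_hi=774.11.
(150−101)/(774.11−450.35) × (450.66−450.35) + 101 = 49/323.76 × 0.31 + 101 ≈ 101.05 → 101.
Sub-indices: PM2.5→346, CO→8, NO₂→158, O₃→103, PM10→113, SO₂→101. Overall AQI = max = 346; dominant pollutant is PM2.5.
AQI 346: Hazardous.

346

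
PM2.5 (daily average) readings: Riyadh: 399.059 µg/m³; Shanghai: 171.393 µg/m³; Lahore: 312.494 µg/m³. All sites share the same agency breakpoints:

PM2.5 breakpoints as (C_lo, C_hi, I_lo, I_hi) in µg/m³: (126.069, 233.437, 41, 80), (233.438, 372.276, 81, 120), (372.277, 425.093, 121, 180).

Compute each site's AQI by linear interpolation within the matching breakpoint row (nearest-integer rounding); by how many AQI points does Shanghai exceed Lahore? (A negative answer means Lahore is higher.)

Riyadh: 399.059 lies in 372.277–425.093, so I_lo=121, I_hi=180, C_lo=372.277, C_hi=425.093.
(180−121)/(425.093−372.277) × (399.059−372.277) + 121 = 59/52.816 × 26.782 + 121 ≈ 150.92 → 151.
Shanghai 171.393: bracket 126.069–233.437 → index 41–80; slope 39/107.368, offset 45.324.
AQI = 41 + 39/107.368·45.324 ≈ 57.46 ⇒ 57.
Lahore: row 233.438–372.276 (AQI 81–120). (120−81)·(312.494−233.438)/(372.276−233.438) + 81 = 39·79.056/138.838 + 81 ≈ 103.21 → 103.
AQIs: Riyadh=151, Shanghai=57, Lahore=103. Shanghai (57) − Lahore (103) = -46.

-46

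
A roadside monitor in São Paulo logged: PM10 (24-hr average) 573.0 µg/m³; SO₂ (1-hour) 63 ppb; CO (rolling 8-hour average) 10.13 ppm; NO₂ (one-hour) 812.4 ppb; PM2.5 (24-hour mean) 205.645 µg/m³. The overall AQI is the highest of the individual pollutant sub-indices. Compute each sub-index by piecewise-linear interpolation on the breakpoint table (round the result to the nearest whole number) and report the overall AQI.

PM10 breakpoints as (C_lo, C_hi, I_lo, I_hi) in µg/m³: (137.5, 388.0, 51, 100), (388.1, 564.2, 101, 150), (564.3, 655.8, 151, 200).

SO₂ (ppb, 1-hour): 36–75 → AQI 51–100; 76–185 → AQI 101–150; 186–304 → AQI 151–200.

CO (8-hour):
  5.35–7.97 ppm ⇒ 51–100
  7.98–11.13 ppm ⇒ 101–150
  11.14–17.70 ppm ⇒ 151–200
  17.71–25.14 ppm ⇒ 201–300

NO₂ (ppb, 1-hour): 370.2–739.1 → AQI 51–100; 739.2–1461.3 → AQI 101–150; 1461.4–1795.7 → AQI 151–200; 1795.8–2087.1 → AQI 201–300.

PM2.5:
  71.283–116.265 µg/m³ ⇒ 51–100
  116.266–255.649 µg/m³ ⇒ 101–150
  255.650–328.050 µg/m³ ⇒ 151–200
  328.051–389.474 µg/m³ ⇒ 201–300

156

PM10 573.0: bracket 564.3–655.8 → index 151–200; slope 49/91.5, offset 8.7.
AQI = 151 + 49/91.5·8.7 ≈ 155.66 ⇒ 156.
SO₂: row 36–75 (AQI 51–100). (100−51)·(63−36)/(75−36) + 51 = 49·27/39 + 51 ≈ 84.92 → 85.
CO: 10.13 ∈ [7.98, 11.13] ↔ index [101, 150].
101 + (10.13−7.98)·(150−101)/(11.13−7.98) = 101 + 2.15·49/3.15 ≈ 134.44, so AQI = 134.
NO₂: 812.4 lies in 739.2–1461.3, so I_lo=101, I_hi=150, C_lo=739.2, C_hi=1461.3.
(150−101)/(1461.3−739.2) × (812.4−739.2) + 101 = 49/722.1 × 73.2 + 101 ≈ 105.97 → 106.
PM2.5 205.645: bracket 116.266–255.649 → index 101–150; slope 49/139.383, offset 89.379.
AQI = 101 + 49/139.383·89.379 ≈ 132.42 ⇒ 132.
Sub-indices: PM10→156, SO₂→85, CO→134, NO₂→106, PM2.5→132. Overall AQI = max = 156; dominant pollutant is PM10.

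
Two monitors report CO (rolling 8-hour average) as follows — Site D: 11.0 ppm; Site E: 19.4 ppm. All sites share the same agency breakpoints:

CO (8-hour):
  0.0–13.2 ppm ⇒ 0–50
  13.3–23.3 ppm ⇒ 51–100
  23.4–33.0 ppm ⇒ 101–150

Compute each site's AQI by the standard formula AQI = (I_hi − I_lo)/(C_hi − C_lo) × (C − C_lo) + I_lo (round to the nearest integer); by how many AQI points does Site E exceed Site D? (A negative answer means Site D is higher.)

Site D: 11.0 lies in 0.0–13.2, so I_lo=0, I_hi=50, C_lo=0.0, C_hi=13.2.
(50−0)/(13.2−0.0) × (11.0−0.0) + 0 = 50/13.2 × 11.0 + 0 ≈ 41.67 → 42.
Site E: row 13.3–23.3 (AQI 51–100). (100−51)·(19.4−13.3)/(23.3−13.3) + 51 = 49·6.1/10.0 + 51 ≈ 80.89 → 81.
AQIs: Site D=42, Site E=81. Site E (81) − Site D (42) = 39.

39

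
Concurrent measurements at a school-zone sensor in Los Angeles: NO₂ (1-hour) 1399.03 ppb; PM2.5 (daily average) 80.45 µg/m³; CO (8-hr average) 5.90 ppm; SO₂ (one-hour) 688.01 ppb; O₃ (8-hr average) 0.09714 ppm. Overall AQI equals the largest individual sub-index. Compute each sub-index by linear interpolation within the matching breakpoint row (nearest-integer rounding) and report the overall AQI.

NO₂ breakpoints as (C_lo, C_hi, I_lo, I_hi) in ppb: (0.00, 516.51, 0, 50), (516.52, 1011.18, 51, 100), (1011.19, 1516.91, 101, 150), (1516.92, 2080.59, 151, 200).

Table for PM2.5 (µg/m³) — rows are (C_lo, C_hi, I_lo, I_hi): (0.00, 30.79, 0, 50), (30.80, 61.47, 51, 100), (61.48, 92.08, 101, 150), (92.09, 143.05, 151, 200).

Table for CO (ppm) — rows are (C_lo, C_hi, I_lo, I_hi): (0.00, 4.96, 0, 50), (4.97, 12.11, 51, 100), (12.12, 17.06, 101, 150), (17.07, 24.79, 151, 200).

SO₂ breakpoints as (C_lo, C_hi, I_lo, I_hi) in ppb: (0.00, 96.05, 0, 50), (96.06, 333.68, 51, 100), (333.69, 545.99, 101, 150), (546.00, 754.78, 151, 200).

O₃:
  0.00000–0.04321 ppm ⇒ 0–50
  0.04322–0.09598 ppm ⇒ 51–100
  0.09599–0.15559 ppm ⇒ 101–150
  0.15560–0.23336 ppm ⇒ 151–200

NO₂ 1399.03: bracket 1011.19–1516.91 → index 101–150; slope 49/505.72, offset 387.84.
AQI = 101 + 49/505.72·387.84 ≈ 138.58 ⇒ 139.
PM2.5: 80.45 lies in 61.48–92.08, so I_lo=101, I_hi=150, C_lo=61.48, C_hi=92.08.
(150−101)/(92.08−61.48) × (80.45−61.48) + 101 = 49/30.60 × 18.97 + 101 ≈ 131.38 → 131.
CO: 5.90 ∈ [4.97, 12.11] ↔ index [51, 100].
51 + (5.90−4.97)·(100−51)/(12.11−4.97) = 51 + 0.93·49/7.14 ≈ 57.38, so AQI = 57.
SO₂ 688.01: bracket 546.00–754.78 → index 151–200; slope 49/208.78, offset 142.01.
AQI = 151 + 49/208.78·142.01 ≈ 184.33 ⇒ 184.
O₃: 0.09714 lies in 0.09599–0.15559, so I_lo=101, I_hi=150, C_lo=0.09599, C_hi=0.15559.
(150−101)/(0.15559−0.09599) × (0.09714−0.09599) + 101 = 49/0.05960 × 0.00115 + 101 ≈ 101.95 → 102.
Sub-indices: NO₂→139, PM2.5→131, CO→57, SO₂→184, O₃→102. Overall AQI = max = 184; dominant pollutant is SO₂.
AQI 184: Unhealthy.

184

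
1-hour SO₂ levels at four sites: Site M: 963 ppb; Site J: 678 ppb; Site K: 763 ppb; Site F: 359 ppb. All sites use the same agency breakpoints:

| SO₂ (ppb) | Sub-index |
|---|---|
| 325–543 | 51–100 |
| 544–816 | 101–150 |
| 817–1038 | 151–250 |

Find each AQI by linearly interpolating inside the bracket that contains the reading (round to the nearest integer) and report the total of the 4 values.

Site M: 963 lies in 817–1038, so I_lo=151, I_hi=250, C_lo=817, C_hi=1038.
(250−151)/(1038−817) × (963−817) + 151 = 99/221 × 146 + 151 ≈ 216.40 → 216.
Site J: row 544–816 (AQI 101–150). (150−101)·(678−544)/(816−544) + 101 = 49·134/272 + 101 ≈ 125.14 → 125.
Site K: 763 ∈ [544, 816] ↔ index [101, 150].
101 + (763−544)·(150−101)/(816−544) = 101 + 219·49/272 ≈ 140.45, so AQI = 140.
Site F: 359 lies in 325–543, so I_lo=51, I_hi=100, C_lo=325, C_hi=543.
(100−51)/(543−325) × (359−325) + 51 = 49/218 × 34 + 51 ≈ 58.64 → 59.
AQIs: Site M=216, Site J=125, Site K=140, Site F=59. Sum = 216 + 125 + 140 + 59 = 540.

540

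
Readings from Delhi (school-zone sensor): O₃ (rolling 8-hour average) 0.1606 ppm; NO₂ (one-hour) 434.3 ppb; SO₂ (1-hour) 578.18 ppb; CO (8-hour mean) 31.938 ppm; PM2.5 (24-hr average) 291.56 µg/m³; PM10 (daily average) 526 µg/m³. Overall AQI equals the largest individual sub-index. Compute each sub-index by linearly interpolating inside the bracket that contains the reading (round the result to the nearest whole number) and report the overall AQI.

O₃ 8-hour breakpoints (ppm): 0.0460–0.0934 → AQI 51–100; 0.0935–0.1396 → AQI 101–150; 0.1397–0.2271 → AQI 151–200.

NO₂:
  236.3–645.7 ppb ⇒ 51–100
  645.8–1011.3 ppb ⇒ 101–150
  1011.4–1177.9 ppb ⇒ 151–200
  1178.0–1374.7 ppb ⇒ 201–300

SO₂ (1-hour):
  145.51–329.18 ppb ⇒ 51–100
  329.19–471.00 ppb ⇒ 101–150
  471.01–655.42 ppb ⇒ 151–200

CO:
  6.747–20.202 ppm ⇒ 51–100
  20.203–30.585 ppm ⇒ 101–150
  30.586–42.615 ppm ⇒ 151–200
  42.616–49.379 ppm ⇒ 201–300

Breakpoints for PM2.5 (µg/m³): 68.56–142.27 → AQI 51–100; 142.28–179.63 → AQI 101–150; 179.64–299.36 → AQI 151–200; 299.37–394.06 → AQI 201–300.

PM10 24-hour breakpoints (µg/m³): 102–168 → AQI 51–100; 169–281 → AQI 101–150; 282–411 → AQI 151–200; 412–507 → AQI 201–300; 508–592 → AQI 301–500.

344

O₃: 0.1606 lies in 0.1397–0.2271, so I_lo=151, I_hi=200, C_lo=0.1397, C_hi=0.2271.
(200−151)/(0.2271−0.1397) × (0.1606−0.1397) + 151 = 49/0.0874 × 0.0209 + 151 ≈ 162.72 → 163.
NO₂: 434.3 lies in 236.3–645.7, so I_lo=51, I_hi=100, C_lo=236.3, C_hi=645.7.
(100−51)/(645.7−236.3) × (434.3−236.3) + 51 = 49/409.4 × 198.0 + 51 ≈ 74.70 → 75.
SO₂: row 471.01–655.42 (AQI 151–200). (200−151)·(578.18−471.01)/(655.42−471.01) + 151 = 49·107.17/184.41 + 151 ≈ 179.48 → 179.
CO 31.938: bracket 30.586–42.615 → index 151–200; slope 49/12.029, offset 1.352.
AQI = 151 + 49/12.029·1.352 ≈ 156.51 ⇒ 157.
PM2.5: 291.56 ∈ [179.64, 299.36] ↔ index [151, 200].
151 + (291.56−179.64)·(200−151)/(299.36−179.64) = 151 + 111.92·49/119.72 ≈ 196.81, so AQI = 197.
PM10: 526 lies in 508–592, so I_lo=301, I_hi=500, C_lo=508, C_hi=592.
(500−301)/(592−508) × (526−508) + 301 = 199/84 × 18 + 301 ≈ 343.64 → 344.
Sub-indices: O₃→163, NO₂→75, SO₂→179, CO→157, PM2.5→197, PM10→344. Overall AQI = max = 344; dominant pollutant is PM10.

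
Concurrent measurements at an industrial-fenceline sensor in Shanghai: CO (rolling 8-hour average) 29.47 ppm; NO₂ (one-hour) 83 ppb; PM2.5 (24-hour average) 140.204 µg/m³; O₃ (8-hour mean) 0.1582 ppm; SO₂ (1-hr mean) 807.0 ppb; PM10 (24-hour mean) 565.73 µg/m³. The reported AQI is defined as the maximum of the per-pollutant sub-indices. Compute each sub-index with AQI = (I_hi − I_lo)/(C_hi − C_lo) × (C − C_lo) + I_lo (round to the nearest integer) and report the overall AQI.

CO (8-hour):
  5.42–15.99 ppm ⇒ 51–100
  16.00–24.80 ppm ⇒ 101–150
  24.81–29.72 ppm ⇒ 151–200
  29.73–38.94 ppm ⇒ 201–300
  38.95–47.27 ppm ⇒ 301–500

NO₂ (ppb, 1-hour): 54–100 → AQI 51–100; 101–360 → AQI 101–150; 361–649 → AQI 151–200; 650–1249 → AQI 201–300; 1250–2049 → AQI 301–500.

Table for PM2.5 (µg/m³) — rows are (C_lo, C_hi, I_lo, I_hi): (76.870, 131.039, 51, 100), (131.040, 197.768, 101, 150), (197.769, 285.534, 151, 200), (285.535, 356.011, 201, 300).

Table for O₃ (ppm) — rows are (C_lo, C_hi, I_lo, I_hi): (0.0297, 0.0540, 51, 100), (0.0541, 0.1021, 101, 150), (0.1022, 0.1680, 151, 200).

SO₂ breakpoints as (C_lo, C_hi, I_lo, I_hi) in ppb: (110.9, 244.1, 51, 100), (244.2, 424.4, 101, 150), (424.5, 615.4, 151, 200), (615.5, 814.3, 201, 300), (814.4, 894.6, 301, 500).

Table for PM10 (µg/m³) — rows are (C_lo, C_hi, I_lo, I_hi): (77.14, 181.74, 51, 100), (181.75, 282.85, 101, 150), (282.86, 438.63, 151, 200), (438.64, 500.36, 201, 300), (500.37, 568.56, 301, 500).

CO: row 24.81–29.72 (AQI 151–200). (200−151)·(29.47−24.81)/(29.72−24.81) + 151 = 49·4.66/4.91 + 151 ≈ 197.51 → 198.
NO₂: 83 lies in 54–100, so I_lo=51, I_hi=100, C_lo=54, C_hi=100.
(100−51)/(100−54) × (83−54) + 51 = 49/46 × 29 + 51 ≈ 81.89 → 82.
PM2.5 140.204: bracket 131.040–197.768 → index 101–150; slope 49/66.728, offset 9.164.
AQI = 101 + 49/66.728·9.164 ≈ 107.73 ⇒ 108.
O₃ 0.1582: bracket 0.1022–0.1680 → index 151–200; slope 49/0.0658, offset 0.0560.
AQI = 151 + 49/0.0658·0.0560 ≈ 192.70 ⇒ 193.
SO₂: 807.0 ∈ [615.5, 814.3] ↔ index [201, 300].
201 + (807.0−615.5)·(300−201)/(814.3−615.5) = 201 + 191.5·99/198.8 ≈ 296.36, so AQI = 296.
PM10: 565.73 ∈ [500.37, 568.56] ↔ index [301, 500].
301 + (565.73−500.37)·(500−301)/(568.56−500.37) = 301 + 65.36·199/68.19 ≈ 491.74, so AQI = 492.
Sub-indices: CO→198, NO₂→82, PM2.5→108, O₃→193, SO₂→296, PM10→492. Overall AQI = max = 492; dominant pollutant is PM10.
AQI 492: Hazardous.

492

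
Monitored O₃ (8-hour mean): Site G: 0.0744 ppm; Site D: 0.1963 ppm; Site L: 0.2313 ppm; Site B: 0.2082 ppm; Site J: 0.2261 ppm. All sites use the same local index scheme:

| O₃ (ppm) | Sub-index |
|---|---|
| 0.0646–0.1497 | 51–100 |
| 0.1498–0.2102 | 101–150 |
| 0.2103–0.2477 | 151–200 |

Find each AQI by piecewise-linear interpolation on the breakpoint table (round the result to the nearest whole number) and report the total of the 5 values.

695

Site G 0.0744: bracket 0.0646–0.1497 → index 51–100; slope 49/0.0851, offset 0.0098.
AQI = 51 + 49/0.0851·0.0098 ≈ 56.64 ⇒ 57.
Site D: row 0.1498–0.2102 (AQI 101–150). (150−101)·(0.1963−0.1498)/(0.2102−0.1498) + 101 = 49·0.0465/0.0604 + 101 ≈ 138.72 → 139.
Site L: 0.2313 ∈ [0.2103, 0.2477] ↔ index [151, 200].
151 + (0.2313−0.2103)·(200−151)/(0.2477−0.2103) = 151 + 0.0210·49/0.0374 ≈ 178.51, so AQI = 179.
Site B: 0.2082 ∈ [0.1498, 0.2102] ↔ index [101, 150].
101 + (0.2082−0.1498)·(150−101)/(0.2102−0.1498) = 101 + 0.0584·49/0.0604 ≈ 148.38, so AQI = 148.
Site J: 0.2261 ∈ [0.2103, 0.2477] ↔ index [151, 200].
151 + (0.2261−0.2103)·(200−151)/(0.2477−0.2103) = 151 + 0.0158·49/0.0374 ≈ 171.70, so AQI = 172.
AQIs: Site G=57, Site D=139, Site L=179, Site B=148, Site J=172. Sum = 57 + 139 + 179 + 148 + 172 = 695.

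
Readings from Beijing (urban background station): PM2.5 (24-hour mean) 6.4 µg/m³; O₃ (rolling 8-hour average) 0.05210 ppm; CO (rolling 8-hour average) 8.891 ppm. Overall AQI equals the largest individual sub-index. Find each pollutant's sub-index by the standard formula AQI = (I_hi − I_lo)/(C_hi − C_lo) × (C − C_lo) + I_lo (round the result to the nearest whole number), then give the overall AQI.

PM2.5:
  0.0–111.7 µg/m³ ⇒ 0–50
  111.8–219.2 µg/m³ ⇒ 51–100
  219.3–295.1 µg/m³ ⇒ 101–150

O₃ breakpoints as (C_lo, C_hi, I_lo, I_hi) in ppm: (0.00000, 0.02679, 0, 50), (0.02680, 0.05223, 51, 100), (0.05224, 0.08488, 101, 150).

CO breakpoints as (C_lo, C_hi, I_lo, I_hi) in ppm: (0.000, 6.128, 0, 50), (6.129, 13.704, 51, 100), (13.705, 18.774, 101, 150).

PM2.5: 6.4 lies in 0.0–111.7, so I_lo=0, I_hi=50, C_lo=0.0, C_hi=111.7.
(50−0)/(111.7−0.0) × (6.4−0.0) + 0 = 50/111.7 × 6.4 + 0 ≈ 2.86 → 3.
O₃: row 0.02680–0.05223 (AQI 51–100). (100−51)·(0.05210−0.02680)/(0.05223−0.02680) + 51 = 49·0.02530/0.02543 + 51 ≈ 99.75 → 100.
CO: 8.891 lies in 6.129–13.704, so I_lo=51, I_hi=100, C_lo=6.129, C_hi=13.704.
(100−51)/(13.704−6.129) × (8.891−6.129) + 51 = 49/7.575 × 2.762 + 51 ≈ 68.87 → 69.
Sub-indices: PM2.5→3, O₃→100, CO→69. Overall AQI = max = 100; dominant pollutant is O₃.
AQI 100: Moderate.

100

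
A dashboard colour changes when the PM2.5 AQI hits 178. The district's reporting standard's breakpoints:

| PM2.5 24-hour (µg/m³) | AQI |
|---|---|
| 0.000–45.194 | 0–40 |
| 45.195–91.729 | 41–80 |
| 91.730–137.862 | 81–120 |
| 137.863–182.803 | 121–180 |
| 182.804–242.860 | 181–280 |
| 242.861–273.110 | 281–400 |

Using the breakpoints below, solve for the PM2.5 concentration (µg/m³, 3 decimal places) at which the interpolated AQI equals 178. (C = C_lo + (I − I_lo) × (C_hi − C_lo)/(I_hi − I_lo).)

AQI 178 lies in the 121–180 band, which corresponds to 137.863–182.803 µg/m³.
C = 137.863 + (178−121)×(182.803−137.863)/(180−121) = 137.863 + 57×44.940/59 ≈ 181.27961 µg/m³ → 181.280 µg/m³ to 3 dp.

181.280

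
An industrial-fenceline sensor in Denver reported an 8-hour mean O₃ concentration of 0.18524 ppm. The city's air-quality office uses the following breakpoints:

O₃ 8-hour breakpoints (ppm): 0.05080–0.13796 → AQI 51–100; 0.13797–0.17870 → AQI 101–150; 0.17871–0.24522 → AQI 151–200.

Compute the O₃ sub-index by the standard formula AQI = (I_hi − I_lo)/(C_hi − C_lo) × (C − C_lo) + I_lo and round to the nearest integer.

O₃: 0.18524 ∈ [0.17871, 0.24522] ↔ index [151, 200].
151 + (0.18524−0.17871)·(200−151)/(0.24522−0.17871) = 151 + 0.00653·49/0.06651 ≈ 155.81, so AQI = 156.

156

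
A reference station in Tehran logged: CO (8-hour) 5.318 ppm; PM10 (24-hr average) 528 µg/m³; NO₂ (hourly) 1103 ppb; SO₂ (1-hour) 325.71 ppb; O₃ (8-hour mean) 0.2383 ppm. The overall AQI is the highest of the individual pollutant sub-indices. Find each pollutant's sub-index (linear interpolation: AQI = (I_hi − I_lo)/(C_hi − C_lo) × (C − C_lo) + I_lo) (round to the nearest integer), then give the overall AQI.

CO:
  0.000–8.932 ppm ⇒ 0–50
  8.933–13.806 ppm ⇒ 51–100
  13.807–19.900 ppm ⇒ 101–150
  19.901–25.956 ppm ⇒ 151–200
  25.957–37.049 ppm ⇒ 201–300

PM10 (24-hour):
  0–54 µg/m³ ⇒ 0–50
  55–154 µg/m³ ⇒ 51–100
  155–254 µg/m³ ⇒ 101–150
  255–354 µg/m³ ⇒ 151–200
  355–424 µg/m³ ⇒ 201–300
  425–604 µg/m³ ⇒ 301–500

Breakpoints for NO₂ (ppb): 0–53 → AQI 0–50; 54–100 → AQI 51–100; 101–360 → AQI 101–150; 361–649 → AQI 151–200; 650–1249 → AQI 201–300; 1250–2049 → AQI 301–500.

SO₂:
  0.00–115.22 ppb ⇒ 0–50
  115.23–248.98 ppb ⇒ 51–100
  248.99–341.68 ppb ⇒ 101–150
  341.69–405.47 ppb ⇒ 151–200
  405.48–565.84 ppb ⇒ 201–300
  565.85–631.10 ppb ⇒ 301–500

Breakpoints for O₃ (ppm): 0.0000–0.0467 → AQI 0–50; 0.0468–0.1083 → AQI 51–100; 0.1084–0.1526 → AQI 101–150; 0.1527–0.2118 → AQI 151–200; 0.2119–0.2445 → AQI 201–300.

CO: 5.318 lies in 0.000–8.932, so I_lo=0, I_hi=50, C_lo=0.000, C_hi=8.932.
(50−0)/(8.932−0.000) × (5.318−0.000) + 0 = 50/8.932 × 5.318 + 0 ≈ 29.77 → 30.
PM10: row 425–604 (AQI 301–500). (500−301)·(528−425)/(604−425) + 301 = 199·103/179 + 301 ≈ 415.51 → 416.
NO₂: 1103 ∈ [650, 1249] ↔ index [201, 300].
201 + (1103−650)·(300−201)/(1249−650) = 201 + 453·99/599 ≈ 275.87, so AQI = 276.
SO₂: 325.71 ∈ [248.99, 341.68] ↔ index [101, 150].
101 + (325.71−248.99)·(150−101)/(341.68−248.99) = 101 + 76.72·49/92.69 ≈ 141.56, so AQI = 142.
O₃: row 0.2119–0.2445 (AQI 201–300). (300−201)·(0.2383−0.2119)/(0.2445−0.2119) + 201 = 99·0.0264/0.0326 + 201 ≈ 281.17 → 281.
Sub-indices: CO→30, PM10→416, NO₂→276, SO₂→142, O₃→281. Overall AQI = max = 416; dominant pollutant is PM10.

416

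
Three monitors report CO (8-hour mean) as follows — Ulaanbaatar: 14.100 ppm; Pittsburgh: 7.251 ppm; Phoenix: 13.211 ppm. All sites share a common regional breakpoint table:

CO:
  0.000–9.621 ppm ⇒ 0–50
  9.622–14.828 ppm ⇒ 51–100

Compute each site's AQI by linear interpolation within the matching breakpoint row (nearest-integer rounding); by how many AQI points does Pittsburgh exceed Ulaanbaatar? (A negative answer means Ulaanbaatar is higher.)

Ulaanbaatar 14.100: bracket 9.622–14.828 → index 51–100; slope 49/5.206, offset 4.478.
AQI = 51 + 49/5.206·4.478 ≈ 93.15 ⇒ 93.
Pittsburgh 7.251: bracket 0.000–9.621 → index 0–50; slope 50/9.621, offset 7.251.
AQI = 0 + 50/9.621·7.251 ≈ 37.68 ⇒ 38.
Phoenix: 13.211 lies in 9.622–14.828, so I_lo=51, I_hi=100, C_lo=9.622, C_hi=14.828.
(100−51)/(14.828−9.622) × (13.211−9.622) + 51 = 49/5.206 × 3.589 + 51 ≈ 84.78 → 85.
AQIs: Ulaanbaatar=93, Pittsburgh=38, Phoenix=85. Pittsburgh (38) − Ulaanbaatar (93) = -55.

-55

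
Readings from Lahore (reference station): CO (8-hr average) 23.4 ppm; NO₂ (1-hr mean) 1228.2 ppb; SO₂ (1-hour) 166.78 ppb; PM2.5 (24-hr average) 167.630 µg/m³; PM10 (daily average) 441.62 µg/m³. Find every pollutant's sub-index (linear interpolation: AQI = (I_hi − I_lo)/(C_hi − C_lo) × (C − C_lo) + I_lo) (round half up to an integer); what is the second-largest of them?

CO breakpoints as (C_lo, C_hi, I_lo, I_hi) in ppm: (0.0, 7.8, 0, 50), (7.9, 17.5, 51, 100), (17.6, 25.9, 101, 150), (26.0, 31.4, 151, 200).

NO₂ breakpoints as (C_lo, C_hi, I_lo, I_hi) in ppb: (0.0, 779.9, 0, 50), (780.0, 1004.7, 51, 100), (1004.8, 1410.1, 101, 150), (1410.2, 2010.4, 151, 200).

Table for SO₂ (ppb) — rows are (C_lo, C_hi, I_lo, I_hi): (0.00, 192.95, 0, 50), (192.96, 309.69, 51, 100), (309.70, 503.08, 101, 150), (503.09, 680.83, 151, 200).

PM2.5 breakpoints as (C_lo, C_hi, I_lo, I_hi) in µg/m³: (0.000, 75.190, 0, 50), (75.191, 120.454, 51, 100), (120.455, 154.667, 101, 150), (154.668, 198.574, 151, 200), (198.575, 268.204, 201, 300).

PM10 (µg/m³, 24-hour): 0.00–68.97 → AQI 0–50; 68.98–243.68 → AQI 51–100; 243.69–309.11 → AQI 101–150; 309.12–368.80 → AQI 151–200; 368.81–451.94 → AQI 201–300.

165

CO: 23.4 lies in 17.6–25.9, so I_lo=101, I_hi=150, C_lo=17.6, C_hi=25.9.
(150−101)/(25.9−17.6) × (23.4−17.6) + 101 = 49/8.3 × 5.8 + 101 ≈ 135.24 → 135.
NO₂: 1228.2 ∈ [1004.8, 1410.1] ↔ index [101, 150].
101 + (1228.2−1004.8)·(150−101)/(1410.1−1004.8) = 101 + 223.4·49/405.3 ≈ 128.01, so AQI = 128.
SO₂: 166.78 ∈ [0.00, 192.95] ↔ index [0, 50].
0 + (166.78−0.00)·(50−0)/(192.95−0.00) = 0 + 166.78·50/192.95 ≈ 43.22, so AQI = 43.
PM2.5: 167.630 ∈ [154.668, 198.574] ↔ index [151, 200].
151 + (167.630−154.668)·(200−151)/(198.574−154.668) = 151 + 12.962·49/43.906 ≈ 165.47, so AQI = 165.
PM10: row 368.81–451.94 (AQI 201–300). (300−201)·(441.62−368.81)/(451.94−368.81) + 201 = 99·72.81/83.13 + 201 ≈ 287.71 → 288.
Sub-indices: CO→135, NO₂→128, SO₂→43, PM2.5→165, PM10→288. Ranked high→low: 288, 165, 135, 128, 43. Second-highest sub-index = 165.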